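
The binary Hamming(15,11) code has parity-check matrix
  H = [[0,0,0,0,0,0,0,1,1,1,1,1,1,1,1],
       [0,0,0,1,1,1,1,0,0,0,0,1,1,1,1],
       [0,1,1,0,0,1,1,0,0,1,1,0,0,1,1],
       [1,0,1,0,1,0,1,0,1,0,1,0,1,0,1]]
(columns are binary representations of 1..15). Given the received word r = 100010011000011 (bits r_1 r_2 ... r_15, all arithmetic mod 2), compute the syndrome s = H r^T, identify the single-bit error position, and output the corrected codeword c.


s = (0, 1, 0, 0)^T, error position = 4, corrected codeword c = 100110011000011

Compute s = H r^T mod 2 one row at a time:
  s_1 = 1 + 1 + 0 + 0 + 0 + 0 + 1 + 1 = 4 ≡ 0 (mod 2).
  s_2 = 0 + 1 + 0 + 0 + 0 + 0 + 1 + 1 = 3 ≡ 1 (mod 2).
  s_3 = 0 + 0 + 0 + 0 + 0 + 0 + 1 + 1 = 2 ≡ 0 (mod 2).
  s_4 = 1 + 0 + 1 + 0 + 1 + 0 + 0 + 1 = 4 ≡ 0 (mod 2).
s = (0, 1, 0, 0)^T — this equals column 4 of H (binary 0100), so error is at position 4.
Correct: flip bit 4 of r = 100010011000011 to get c = 100110011000011.


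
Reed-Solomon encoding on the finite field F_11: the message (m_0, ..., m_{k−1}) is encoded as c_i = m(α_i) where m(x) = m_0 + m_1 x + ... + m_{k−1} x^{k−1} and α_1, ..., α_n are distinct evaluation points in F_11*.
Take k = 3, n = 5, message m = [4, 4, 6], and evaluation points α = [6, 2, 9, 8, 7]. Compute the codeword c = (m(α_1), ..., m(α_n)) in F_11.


c = [2, 3, 9, 2, 7]

Message polynomial: m(x) = 4 + 4·x + 6·x^2 (mod 11).
For each evaluation point α_i, compute m(α_i) mod 11:
  α_1 = 6: Horner steps 6 → 7 → 2, so m(6) = 2.
  α_2 = 2: Horner steps 6 → 5 → 3, so m(2) = 3.
  α_3 = 9: Horner steps 6 → 3 → 9, so m(9) = 9.
  α_4 = 8: Horner steps 6 → 8 → 2, so m(8) = 2.
  α_5 = 7: Horner steps 6 → 2 → 7, so m(7) = 7.
Codeword c = [2, 3, 9, 2, 7] ∈ F_11^5.


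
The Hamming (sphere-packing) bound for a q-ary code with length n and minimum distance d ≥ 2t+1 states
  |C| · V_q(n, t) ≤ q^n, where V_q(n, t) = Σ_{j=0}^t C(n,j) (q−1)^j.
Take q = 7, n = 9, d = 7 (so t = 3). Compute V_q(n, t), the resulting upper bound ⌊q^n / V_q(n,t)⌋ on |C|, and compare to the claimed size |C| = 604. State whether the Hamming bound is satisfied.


V_q(n, t) = 19495, q^n = 40353607, Hamming bound = 2069, |C| = 604 ≤ bound (satisfied).

Step 1: Compute V_q(n, t) = Σ_{j=0}^3 C(n, j) (q−1)^j.
  j = 0: C(9,0)·(6)^0 = 1·1 = 1.
  j = 1: C(9,1)·(6)^1 = 9·6 = 54.
  j = 2: C(9,2)·(6)^2 = 36·36 = 1296.
  j = 3: C(9,3)·(6)^3 = 84·216 = 18144.
  V_q(n, t) = 1 + 54 + 1296 + 18144 = 19495.
Step 2: q^n = 7^9 = 40353607.
Step 3: Hamming bound ⌊q^n / V_q(n,t)⌋ = ⌊40353607/19495⌋ = 2069.
Step 4: Compare |C| = 604 to 2069: satisfied.
The claimed |C| lies below the Hamming bound.


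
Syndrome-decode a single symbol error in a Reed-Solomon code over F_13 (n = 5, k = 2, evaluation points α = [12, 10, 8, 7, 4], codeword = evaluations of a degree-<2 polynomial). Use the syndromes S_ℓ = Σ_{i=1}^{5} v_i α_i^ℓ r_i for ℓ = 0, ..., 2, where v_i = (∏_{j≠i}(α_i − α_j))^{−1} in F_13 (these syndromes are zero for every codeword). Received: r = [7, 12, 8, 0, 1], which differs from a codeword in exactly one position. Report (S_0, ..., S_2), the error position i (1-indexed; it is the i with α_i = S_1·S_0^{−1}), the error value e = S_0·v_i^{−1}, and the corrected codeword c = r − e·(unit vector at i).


S = (5, 1, 8), error at position 3, error magnitude e = 4, c = [7, 12, 4, 0, 1].

Step 1: column multipliers v_i = (∏_{j≠i}(α_i − α_j))^{−1} mod 13.
  i = 1 (α = 12): (12−10)(12−8)(12−7)(12−4) = 2·4·5·8 = 320 ≡ 8, so v_1 = 8^{−1} = 5 (mod 13).
  i = 2 (α = 10): (10−12)(10−8)(10−7)(10−4) = (−2)·2·3·6 = −72 ≡ 6, so v_2 = 6^{−1} = 11 (mod 13).
  i = 3 (α = 8): (8−12)(8−10)(8−7)(8−4) = (−4)·(−2)·1·4 = 32 ≡ 6, so v_3 = 6^{−1} = 11 (mod 13).
  i = 4 (α = 7): (7−12)(7−10)(7−8)(7−4) = (−5)·(−3)·(−1)·3 = −45 ≡ 7, so v_4 = 7^{−1} = 2 (mod 13).
  i = 5 (α = 4): (4−12)(4−10)(4−8)(4−7) = (−8)·(−6)·(−4)·(−3) = 576 ≡ 4, so v_5 = 4^{−1} = 10 (mod 13).
  v = [5, 11, 11, 2, 10].
Step 2: syndromes of r = [7, 12, 8, 0, 1] (all sums mod 13).
  S_0 = Σ v_i r_i = 5·7 + 11·12 + 11·8 + 2·0 + 10·1 = 265 ≡ 5.
  S_1 = Σ v_i α_i r_i = 5·12·7 + 11·10·12 + 11·8·8 + 2·7·0 + 10·4·1 = 2484 ≡ 1.
  α_i^2 mod 13 = [1, 9, 12, 10, 3].
  S_2 = Σ v_i α_i^2 r_i = 5·1·7 + 11·9·12 + 11·12·8 + 2·10·0 + 10·3·1 = 2309 ≡ 8.
  S = (5, 1, 8) ≠ 0, so r is not a codeword (an error is present).
Step 3: locate the error. For a single error e at position i, S_ℓ = v_i·e·α_i^ℓ, so α_err = S_1/S_0.
  S_0^{−1} = 5^{−1} = 8 (mod 13), so α_err = 1·8 = 8 ≡ 8 = α_3. Error position i = 3.
  Consistency check: S_2/S_1 = 8·1 = 8 ≡ 8 = α_err ✓ (single-error assumption holds).
Step 4: error magnitude e = S_0/v_3 = S_0·∏_{j≠3}(α_3 − α_j) = 5·6 = 30 ≡ 4 (mod 13).
Step 5: correct position 3: c_3 = r_3 − e = 8 − 4 ≡ 4 (mod 13). Hence c = [7, 12, 4, 0, 1].
  Check: interpolating c through the α_i gives m(x) = 11 + 4·x (degree < 2) with m(α_i) = c_i for every i, so c is indeed a codeword.


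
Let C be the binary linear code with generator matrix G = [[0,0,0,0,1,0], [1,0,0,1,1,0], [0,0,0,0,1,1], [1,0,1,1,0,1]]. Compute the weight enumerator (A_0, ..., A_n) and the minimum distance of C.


Weight distribution: A_0 = 1, A_1 = 3, A_2 = 4, A_3 = 4, A_4 = 3, A_5 = 1. Minimum distance d = 1.

Enumerate all 2^4 = 16 messages m ∈ F_2^4.
For each, compute codeword c = mG in F_2^6, then tally its weight.
  m = 0000 → c = 000000, weight = 0.
  m = 1000 → c = 000010, weight = 1.
  m = 0100 → c = 100110, weight = 3.
  m = 1100 → c = 100100, weight = 2.
  m = 0010 → c = 000011, weight = 2.
  m = 1010 → c = 000001, weight = 1.
  m = 0110 → c = 100101, weight = 3.
  m = 1110 → c = 100111, weight = 4.
  m = 0001 → c = 101101, weight = 4.
  m = 1001 → c = 101111, weight = 5.
  m = 0101 → c = 001011, weight = 3.
  m = 1101 → c = 001001, weight = 2.
  m = 0011 → c = 101110, weight = 4.
  m = 1011 → c = 101100, weight = 3.
  m = 0111 → c = 001000, weight = 1.
  m = 1111 → c = 001010, weight = 2.
Tally weights:
  weight 0: 1 codewords.
  weight 1: 3 codewords.
  weight 2: 4 codewords.
  weight 3: 4 codewords.
  weight 4: 3 codewords.
  weight 5: 1 codewords.
Minimum distance d = smallest w > 0 with A_w > 0 = 1.
Sanity: Σ A_w = 16 = 2^4 = 16 ✓.


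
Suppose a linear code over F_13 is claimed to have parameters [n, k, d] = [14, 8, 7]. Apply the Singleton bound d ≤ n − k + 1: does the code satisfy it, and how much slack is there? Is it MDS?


Singleton RHS = n − k + 1 = 7, slack = 0, bound satisfied, MDS.

Singleton bound: d ≤ n − k + 1.
Here n = 14, k = 8, so n − k + 1 = 7.
Given d = 7, check d ≤ 7: YES.
Slack = (n − k + 1) − d = 0.
The code is MDS (slack = 0).
Description: the claimed parameters are [14, 8, 7]_13; such a code would be MDS (meets Singleton bound).


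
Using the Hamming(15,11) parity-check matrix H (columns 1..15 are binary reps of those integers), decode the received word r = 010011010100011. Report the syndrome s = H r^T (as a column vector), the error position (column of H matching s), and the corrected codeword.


s = (0, 0, 1, 0)^T, error position = 2, corrected codeword c = 000011010100011

Compute s = H r^T mod 2 one row at a time:
  s_1 = 1 + 0 + 1 + 0 + 0 + 0 + 1 + 1 = 4 ≡ 0 (mod 2).
  s_2 = 0 + 1 + 1 + 0 + 0 + 0 + 1 + 1 = 4 ≡ 0 (mod 2).
  s_3 = 1 + 0 + 1 + 0 + 1 + 0 + 1 + 1 = 5 ≡ 1 (mod 2).
  s_4 = 0 + 0 + 1 + 0 + 0 + 0 + 0 + 1 = 2 ≡ 0 (mod 2).
s = (0, 0, 1, 0)^T — this equals column 2 of H (binary 0010), so error is at position 2.
Correct: flip bit 2 of r = 010011010100011 to get c = 000011010100011.


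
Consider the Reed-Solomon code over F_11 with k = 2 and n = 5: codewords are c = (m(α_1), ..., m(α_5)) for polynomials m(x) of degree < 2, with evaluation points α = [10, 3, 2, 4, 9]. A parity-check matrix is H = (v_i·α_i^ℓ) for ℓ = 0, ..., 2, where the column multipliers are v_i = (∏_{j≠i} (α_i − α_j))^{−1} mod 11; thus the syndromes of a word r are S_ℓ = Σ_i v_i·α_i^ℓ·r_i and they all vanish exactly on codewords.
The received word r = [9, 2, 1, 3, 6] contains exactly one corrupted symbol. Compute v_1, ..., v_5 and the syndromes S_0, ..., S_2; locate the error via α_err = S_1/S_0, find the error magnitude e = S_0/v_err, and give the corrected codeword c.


S = (2, 7, 8), error at position 5, error magnitude e = 9, c = [9, 2, 1, 3, 8].

Step 1: column multipliers v_i = (∏_{j≠i}(α_i − α_j))^{−1} mod 11.
  i = 1 (α = 10): (10−3)(10−2)(10−4)(10−9) = 7·8·6·1 = 336 ≡ 6, so v_1 = 6^{−1} = 2 (mod 11).
  i = 2 (α = 3): (3−10)(3−2)(3−4)(3−9) = (−7)·1·(−1)·(−6) = −42 ≡ 2, so v_2 = 2^{−1} = 6 (mod 11).
  i = 3 (α = 2): (2−10)(2−3)(2−4)(2−9) = (−8)·(−1)·(−2)·(−7) = 112 ≡ 2, so v_3 = 2^{−1} = 6 (mod 11).
  i = 4 (α = 4): (4−10)(4−3)(4−2)(4−9) = (−6)·1·2·(−5) = 60 ≡ 5, so v_4 = 5^{−1} = 9 (mod 11).
  i = 5 (α = 9): (9−10)(9−3)(9−2)(9−4) = (−1)·6·7·5 = −210 ≡ 10, so v_5 = 10^{−1} = 10 (mod 11).
  v = [2, 6, 6, 9, 10].
Step 2: syndromes of r = [9, 2, 1, 3, 6] (all sums mod 11).
  S_0 = Σ v_i r_i = 2·9 + 6·2 + 6·1 + 9·3 + 10·6 = 123 ≡ 2.
  S_1 = Σ v_i α_i r_i = 2·10·9 + 6·3·2 + 6·2·1 + 9·4·3 + 10·9·6 = 876 ≡ 7.
  α_i^2 mod 11 = [1, 9, 4, 5, 4].
  S_2 = Σ v_i α_i^2 r_i = 2·1·9 + 6·9·2 + 6·4·1 + 9·5·3 + 10·4·6 = 525 ≡ 8.
  S = (2, 7, 8) ≠ 0, so r is not a codeword (an error is present).
Step 3: locate the error. For a single error e at position i, S_ℓ = v_i·e·α_i^ℓ, so α_err = S_1/S_0.
  S_0^{−1} = 2^{−1} = 6 (mod 11), so α_err = 7·6 = 42 ≡ 9 = α_5. Error position i = 5.
  Consistency check: S_2/S_1 = 8·8 = 64 ≡ 9 = α_err ✓ (single-error assumption holds).
Step 4: error magnitude e = S_0/v_5 = S_0·∏_{j≠5}(α_5 − α_j) = 2·10 = 20 ≡ 9 (mod 11).
Step 5: correct position 5: c_5 = r_5 − e = 6 − 9 ≡ 8 (mod 11). Hence c = [9, 2, 1, 3, 8].
  Check: interpolating c through the α_i gives m(x) = 10 + 1·x (degree < 2) with m(α_i) = c_i for every i, so c is indeed a codeword.


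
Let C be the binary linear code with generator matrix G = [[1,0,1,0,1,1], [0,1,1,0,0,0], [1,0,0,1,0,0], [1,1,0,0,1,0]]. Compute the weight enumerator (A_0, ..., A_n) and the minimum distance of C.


Weight distribution: A_0 = 1, A_1 = 1, A_2 = 2, A_3 = 6, A_4 = 5, A_5 = 1. Minimum distance d = 1.

Enumerate all 2^4 = 16 messages m ∈ F_2^4.
For each, compute codeword c = mG in F_2^6, then tally its weight.
  m = 0000 → c = 000000, weight = 0.
  m = 1000 → c = 101011, weight = 4.
  m = 0100 → c = 011000, weight = 2.
  m = 1100 → c = 110011, weight = 4.
  m = 0010 → c = 100100, weight = 2.
  m = 1010 → c = 001111, weight = 4.
  m = 0110 → c = 111100, weight = 4.
  m = 1110 → c = 010111, weight = 4.
  m = 0001 → c = 110010, weight = 3.
  m = 1001 → c = 011001, weight = 3.
  m = 0101 → c = 101010, weight = 3.
  m = 1101 → c = 000001, weight = 1.
  m = 0011 → c = 010110, weight = 3.
  m = 1011 → c = 111101, weight = 5.
  m = 0111 → c = 001110, weight = 3.
  m = 1111 → c = 100101, weight = 3.
Tally weights:
  weight 0: 1 codewords.
  weight 1: 1 codewords.
  weight 2: 2 codewords.
  weight 3: 6 codewords.
  weight 4: 5 codewords.
  weight 5: 1 codewords.
Minimum distance d = smallest w > 0 with A_w > 0 = 1.
Sanity: Σ A_w = 16 = 2^4 = 16 ✓.


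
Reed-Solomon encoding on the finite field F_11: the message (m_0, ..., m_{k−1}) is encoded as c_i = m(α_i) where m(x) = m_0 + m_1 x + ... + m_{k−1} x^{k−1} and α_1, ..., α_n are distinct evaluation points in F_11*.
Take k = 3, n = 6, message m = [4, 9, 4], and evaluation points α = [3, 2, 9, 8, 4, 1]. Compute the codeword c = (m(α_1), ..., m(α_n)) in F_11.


c = [1, 5, 2, 2, 5, 6]

Message polynomial: m(x) = 4 + 9·x + 4·x^2 (mod 11).
For each evaluation point α_i, compute m(α_i) mod 11:
  α_1 = 3: Horner steps 4 → 10 → 1, so m(3) = 1.
  α_2 = 2: Horner steps 4 → 6 → 5, so m(2) = 5.
  α_3 = 9: Horner steps 4 → 1 → 2, so m(9) = 2.
  α_4 = 8: Horner steps 4 → 8 → 2, so m(8) = 2.
  α_5 = 4: Horner steps 4 → 3 → 5, so m(4) = 5.
  α_6 = 1: Horner steps 4 → 2 → 6, so m(1) = 6.
Codeword c = [1, 5, 2, 2, 5, 6] ∈ F_11^6.


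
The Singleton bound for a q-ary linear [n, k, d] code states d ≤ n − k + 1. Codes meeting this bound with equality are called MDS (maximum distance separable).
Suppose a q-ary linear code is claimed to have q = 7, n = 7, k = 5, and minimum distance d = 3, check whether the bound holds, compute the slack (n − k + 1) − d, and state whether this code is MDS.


Singleton RHS = n − k + 1 = 3, slack = 0, bound satisfied, MDS.

Singleton bound: d ≤ n − k + 1.
Here n = 7, k = 5, so n − k + 1 = 3.
Given d = 3, check d ≤ 3: YES.
Slack = (n − k + 1) − d = 0.
The code is MDS (slack = 0).
Description: the claimed parameters are [7, 5, 3]_7; such a code would be MDS (meets Singleton bound).


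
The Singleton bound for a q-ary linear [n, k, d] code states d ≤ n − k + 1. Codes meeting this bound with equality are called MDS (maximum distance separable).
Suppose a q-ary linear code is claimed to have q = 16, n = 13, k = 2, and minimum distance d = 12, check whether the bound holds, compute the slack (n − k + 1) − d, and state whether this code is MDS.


Singleton RHS = n − k + 1 = 12, slack = 0, bound satisfied, MDS.

Singleton bound: d ≤ n − k + 1.
Here n = 13, k = 2, so n − k + 1 = 12.
Given d = 12, check d ≤ 12: YES.
Slack = (n − k + 1) − d = 0.
The code is MDS (slack = 0).
Description: the claimed parameters are [13, 2, 12]_16; such a code would be MDS (meets Singleton bound).


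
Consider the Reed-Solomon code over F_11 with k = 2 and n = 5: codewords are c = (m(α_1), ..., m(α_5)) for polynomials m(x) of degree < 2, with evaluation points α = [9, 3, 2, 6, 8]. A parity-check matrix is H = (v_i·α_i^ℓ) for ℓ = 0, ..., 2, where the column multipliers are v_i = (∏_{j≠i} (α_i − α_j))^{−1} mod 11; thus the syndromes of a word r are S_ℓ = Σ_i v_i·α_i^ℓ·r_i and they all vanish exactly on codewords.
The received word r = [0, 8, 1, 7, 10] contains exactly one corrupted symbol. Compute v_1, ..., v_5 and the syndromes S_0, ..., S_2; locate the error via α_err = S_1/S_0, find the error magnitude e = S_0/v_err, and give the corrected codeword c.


S = (1, 9, 4), error at position 1, error magnitude e = 5, c = [6, 8, 1, 7, 10].

Step 1: column multipliers v_i = (∏_{j≠i}(α_i − α_j))^{−1} mod 11.
  i = 1 (α = 9): (9−3)(9−2)(9−6)(9−8) = 6·7·3·1 = 126 ≡ 5, so v_1 = 5^{−1} = 9 (mod 11).
  i = 2 (α = 3): (3−9)(3−2)(3−6)(3−8) = (−6)·1·(−3)·(−5) = −90 ≡ 9, so v_2 = 9^{−1} = 5 (mod 11).
  i = 3 (α = 2): (2−9)(2−3)(2−6)(2−8) = (−7)·(−1)·(−4)·(−6) = 168 ≡ 3, so v_3 = 3^{−1} = 4 (mod 11).
  i = 4 (α = 6): (6−9)(6−3)(6−2)(6−8) = (−3)·3·4·(−2) = 72 ≡ 6, so v_4 = 6^{−1} = 2 (mod 11).
  i = 5 (α = 8): (8−9)(8−3)(8−2)(8−6) = (−1)·5·6·2 = −60 ≡ 6, so v_5 = 6^{−1} = 2 (mod 11).
  v = [9, 5, 4, 2, 2].
Step 2: syndromes of r = [0, 8, 1, 7, 10] (all sums mod 11).
  S_0 = Σ v_i r_i = 9·0 + 5·8 + 4·1 + 2·7 + 2·10 = 78 ≡ 1.
  S_1 = Σ v_i α_i r_i = 9·9·0 + 5·3·8 + 4·2·1 + 2·6·7 + 2·8·10 = 372 ≡ 9.
  α_i^2 mod 11 = [4, 9, 4, 3, 9].
  S_2 = Σ v_i α_i^2 r_i = 9·4·0 + 5·9·8 + 4·4·1 + 2·3·7 + 2·9·10 = 598 ≡ 4.
  S = (1, 9, 4) ≠ 0, so r is not a codeword (an error is present).
Step 3: locate the error. For a single error e at position i, S_ℓ = v_i·e·α_i^ℓ, so α_err = S_1/S_0.
  S_0^{−1} = 1^{−1} = 1 (mod 11), so α_err = 9·1 = 9 ≡ 9 = α_1. Error position i = 1.
  Consistency check: S_2/S_1 = 4·5 = 20 ≡ 9 = α_err ✓ (single-error assumption holds).
Step 4: error magnitude e = S_0/v_1 = S_0·∏_{j≠1}(α_1 − α_j) = 1·5 = 5 ≡ 5 (mod 11).
Step 5: correct position 1: c_1 = r_1 − e = 0 − 5 ≡ 6 (mod 11). Hence c = [6, 8, 1, 7, 10].
  Check: interpolating c through the α_i gives m(x) = 9 + 7·x (degree < 2) with m(α_i) = c_i for every i, so c is indeed a codeword.


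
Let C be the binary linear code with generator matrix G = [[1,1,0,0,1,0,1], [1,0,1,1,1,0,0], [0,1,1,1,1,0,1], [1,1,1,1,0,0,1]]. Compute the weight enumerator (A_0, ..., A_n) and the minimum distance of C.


Weight distribution: A_0 = 1, A_1 = 2, A_2 = 3, A_3 = 4, A_4 = 3, A_5 = 2, A_6 = 1. Minimum distance d = 1.

Enumerate all 2^4 = 16 messages m ∈ F_2^4.
For each, compute codeword c = mG in F_2^7, then tally its weight.
  m = 0000 → c = 0000000, weight = 0.
  m = 1000 → c = 1100101, weight = 4.
  m = 0100 → c = 1011100, weight = 4.
  m = 1100 → c = 0111001, weight = 4.
  m = 0010 → c = 0111101, weight = 5.
  m = 1010 → c = 1011000, weight = 3.
  m = 0110 → c = 1100001, weight = 3.
  m = 1110 → c = 0000100, weight = 1.
  m = 0001 → c = 1111001, weight = 5.
  m = 1001 → c = 0011100, weight = 3.
  m = 0101 → c = 0100101, weight = 3.
  m = 1101 → c = 1000000, weight = 1.
  m = 0011 → c = 1000100, weight = 2.
  m = 1011 → c = 0100001, weight = 2.
  m = 0111 → c = 0011000, weight = 2.
  m = 1111 → c = 1111101, weight = 6.
Tally weights:
  weight 0: 1 codewords.
  weight 1: 2 codewords.
  weight 2: 3 codewords.
  weight 3: 4 codewords.
  weight 4: 3 codewords.
  weight 5: 2 codewords.
  weight 6: 1 codewords.
Minimum distance d = smallest w > 0 with A_w > 0 = 1.
Sanity: Σ A_w = 16 = 2^4 = 16 ✓.


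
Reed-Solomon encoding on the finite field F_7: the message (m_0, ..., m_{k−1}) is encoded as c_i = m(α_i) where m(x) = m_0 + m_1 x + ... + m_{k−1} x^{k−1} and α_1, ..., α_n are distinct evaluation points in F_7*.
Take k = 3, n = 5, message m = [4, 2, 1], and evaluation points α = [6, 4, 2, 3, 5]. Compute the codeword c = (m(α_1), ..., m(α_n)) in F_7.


c = [3, 0, 5, 5, 4]

Message polynomial: m(x) = 4 + 2·x + 1·x^2 (mod 7).
For each evaluation point α_i, compute m(α_i) mod 7:
  α_1 = 6: Horner steps 1 → 1 → 3, so m(6) = 3.
  α_2 = 4: Horner steps 1 → 6 → 0, so m(4) = 0.
  α_3 = 2: Horner steps 1 → 4 → 5, so m(2) = 5.
  α_4 = 3: Horner steps 1 → 5 → 5, so m(3) = 5.
  α_5 = 5: Horner steps 1 → 0 → 4, so m(5) = 4.
Codeword c = [3, 0, 5, 5, 4] ∈ F_7^5.


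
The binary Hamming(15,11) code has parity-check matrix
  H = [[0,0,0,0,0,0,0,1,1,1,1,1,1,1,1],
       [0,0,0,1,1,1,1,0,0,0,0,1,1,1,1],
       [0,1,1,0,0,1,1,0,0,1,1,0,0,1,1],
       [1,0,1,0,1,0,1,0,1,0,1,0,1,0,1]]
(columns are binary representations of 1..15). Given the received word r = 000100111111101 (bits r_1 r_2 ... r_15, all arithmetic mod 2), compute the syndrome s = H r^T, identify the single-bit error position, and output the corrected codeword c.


s = (1, 1, 0, 1)^T, error position = 13, corrected codeword c = 000100111111001

Compute s = H r^T mod 2 one row at a time:
  s_1 = 1 + 1 + 1 + 1 + 1 + 1 + 0 + 1 = 7 ≡ 1 (mod 2).
  s_2 = 1 + 0 + 0 + 1 + 1 + 1 + 0 + 1 = 5 ≡ 1 (mod 2).
  s_3 = 0 + 0 + 0 + 1 + 1 + 1 + 0 + 1 = 4 ≡ 0 (mod 2).
  s_4 = 0 + 0 + 0 + 1 + 1 + 1 + 1 + 1 = 5 ≡ 1 (mod 2).
s = (1, 1, 0, 1)^T — this equals column 13 of H (binary 1101), so error is at position 13.
Correct: flip bit 13 of r = 000100111111101 to get c = 000100111111001.


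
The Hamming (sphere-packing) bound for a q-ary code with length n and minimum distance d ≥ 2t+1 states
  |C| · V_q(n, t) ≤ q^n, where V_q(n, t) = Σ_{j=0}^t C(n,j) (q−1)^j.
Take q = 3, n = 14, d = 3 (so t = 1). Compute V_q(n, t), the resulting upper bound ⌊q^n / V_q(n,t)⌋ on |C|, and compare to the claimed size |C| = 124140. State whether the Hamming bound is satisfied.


V_q(n, t) = 29, q^n = 4782969, Hamming bound = 164929, |C| = 124140 ≤ bound (satisfied).

Step 1: Compute V_q(n, t) = Σ_{j=0}^1 C(n, j) (q−1)^j.
  j = 0: C(14,0)·(2)^0 = 1·1 = 1.
  j = 1: C(14,1)·(2)^1 = 14·2 = 28.
  V_q(n, t) = 1 + 28 = 29.
Step 2: q^n = 3^14 = 4782969.
Step 3: Hamming bound ⌊q^n / V_q(n,t)⌋ = ⌊4782969/29⌋ = 164929.
Step 4: Compare |C| = 124140 to 164929: satisfied.
The claimed |C| lies below the Hamming bound.


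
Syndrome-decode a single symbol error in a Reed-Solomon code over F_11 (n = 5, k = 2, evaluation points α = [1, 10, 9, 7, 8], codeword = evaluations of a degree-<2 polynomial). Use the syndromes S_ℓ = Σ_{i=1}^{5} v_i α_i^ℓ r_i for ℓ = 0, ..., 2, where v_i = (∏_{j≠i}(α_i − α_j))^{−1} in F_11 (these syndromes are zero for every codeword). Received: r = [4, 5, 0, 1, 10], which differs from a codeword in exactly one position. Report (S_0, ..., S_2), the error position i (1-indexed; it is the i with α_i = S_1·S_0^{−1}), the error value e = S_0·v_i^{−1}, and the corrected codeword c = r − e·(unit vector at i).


S = (5, 7, 1), error at position 5, error magnitude e = 4, c = [4, 5, 0, 1, 6].

Step 1: column multipliers v_i = (∏_{j≠i}(α_i − α_j))^{−1} mod 11.
  i = 1 (α = 1): (1−10)(1−9)(1−7)(1−8) = (−9)·(−8)·(−6)·(−7) = 3024 ≡ 10, so v_1 = 10^{−1} = 10 (mod 11).
  i = 2 (α = 10): (10−1)(10−9)(10−7)(10−8) = 9·1·3·2 = 54 ≡ 10, so v_2 = 10^{−1} = 10 (mod 11).
  i = 3 (α = 9): (9−1)(9−10)(9−7)(9−8) = 8·(−1)·2·1 = −16 ≡ 6, so v_3 = 6^{−1} = 2 (mod 11).
  i = 4 (α = 7): (7−1)(7−10)(7−9)(7−8) = 6·(−3)·(−2)·(−1) = −36 ≡ 8, so v_4 = 8^{−1} = 7 (mod 11).
  i = 5 (α = 8): (8−1)(8−10)(8−9)(8−7) = 7·(−2)·(−1)·1 = 14 ≡ 3, so v_5 = 3^{−1} = 4 (mod 11).
  v = [10, 10, 2, 7, 4].
Step 2: syndromes of r = [4, 5, 0, 1, 10] (all sums mod 11).
  S_0 = Σ v_i r_i = 10·4 + 10·5 + 2·0 + 7·1 + 4·10 = 137 ≡ 5.
  S_1 = Σ v_i α_i r_i = 10·1·4 + 10·10·5 + 2·9·0 + 7·7·1 + 4·8·10 = 909 ≡ 7.
  α_i^2 mod 11 = [1, 1, 4, 5, 9].
  S_2 = Σ v_i α_i^2 r_i = 10·1·4 + 10·1·5 + 2·4·0 + 7·5·1 + 4·9·10 = 485 ≡ 1.
  S = (5, 7, 1) ≠ 0, so r is not a codeword (an error is present).
Step 3: locate the error. For a single error e at position i, S_ℓ = v_i·e·α_i^ℓ, so α_err = S_1/S_0.
  S_0^{−1} = 5^{−1} = 9 (mod 11), so α_err = 7·9 = 63 ≡ 8 = α_5. Error position i = 5.
  Consistency check: S_2/S_1 = 1·8 = 8 ≡ 8 = α_err ✓ (single-error assumption holds).
Step 4: error magnitude e = S_0/v_5 = S_0·∏_{j≠5}(α_5 − α_j) = 5·3 = 15 ≡ 4 (mod 11).
Step 5: correct position 5: c_5 = r_5 − e = 10 − 4 ≡ 6 (mod 11). Hence c = [4, 5, 0, 1, 6].
  Check: interpolating c through the α_i gives m(x) = 10 + 5·x (degree < 2) with m(α_i) = c_i for every i, so c is indeed a codeword.


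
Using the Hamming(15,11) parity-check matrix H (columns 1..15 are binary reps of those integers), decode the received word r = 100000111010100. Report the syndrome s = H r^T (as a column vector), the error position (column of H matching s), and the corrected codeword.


s = (0, 0, 0, 1)^T, error position = 1, corrected codeword c = 000000111010100

Compute s = H r^T mod 2 one row at a time:
  s_1 = 1 + 1 + 0 + 1 + 0 + 1 + 0 + 0 = 4 ≡ 0 (mod 2).
  s_2 = 0 + 0 + 0 + 1 + 0 + 1 + 0 + 0 = 2 ≡ 0 (mod 2).
  s_3 = 0 + 0 + 0 + 1 + 0 + 1 + 0 + 0 = 2 ≡ 0 (mod 2).
  s_4 = 1 + 0 + 0 + 1 + 1 + 1 + 1 + 0 = 5 ≡ 1 (mod 2).
s = (0, 0, 0, 1)^T — this equals column 1 of H (binary 0001), so error is at position 1.
Correct: flip bit 1 of r = 100000111010100 to get c = 000000111010100.


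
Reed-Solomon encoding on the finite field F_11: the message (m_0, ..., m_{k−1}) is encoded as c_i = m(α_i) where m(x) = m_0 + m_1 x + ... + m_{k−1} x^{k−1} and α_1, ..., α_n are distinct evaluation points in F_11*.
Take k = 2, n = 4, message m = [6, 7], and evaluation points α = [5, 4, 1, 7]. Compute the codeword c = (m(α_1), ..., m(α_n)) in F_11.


c = [8, 1, 2, 0]

Message polynomial: m(x) = 6 + 7·x (mod 11).
For each evaluation point α_i, compute m(α_i) mod 11:
  α_1 = 5: Horner steps 7 → 8, so m(5) = 8.
  α_2 = 4: Horner steps 7 → 1, so m(4) = 1.
  α_3 = 1: Horner steps 7 → 2, so m(1) = 2.
  α_4 = 7: Horner steps 7 → 0, so m(7) = 0.
Codeword c = [8, 1, 2, 0] ∈ F_11^4.


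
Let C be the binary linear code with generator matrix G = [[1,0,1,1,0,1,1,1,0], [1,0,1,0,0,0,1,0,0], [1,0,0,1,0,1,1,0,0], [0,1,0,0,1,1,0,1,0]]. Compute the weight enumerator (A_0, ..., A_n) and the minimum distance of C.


Weight distribution: A_0 = 1, A_2 = 1, A_3 = 5, A_4 = 3, A_5 = 2, A_6 = 3, A_7 = 1. Minimum distance d = 2.

Enumerate all 2^4 = 16 messages m ∈ F_2^4.
For each, compute codeword c = mG in F_2^9, then tally its weight.
  m = 0000 → c = 000000000, weight = 0.
  m = 1000 → c = 101101110, weight = 6.
  m = 0100 → c = 101000100, weight = 3.
  m = 1100 → c = 000101010, weight = 3.
  m = 0010 → c = 100101100, weight = 4.
  m = 1010 → c = 001000010, weight = 2.
  m = 0110 → c = 001101000, weight = 3.
  m = 1110 → c = 100000110, weight = 3.
  m = 0001 → c = 010011010, weight = 4.
  m = 1001 → c = 111110100, weight = 6.
  m = 0101 → c = 111011110, weight = 7.
  m = 1101 → c = 010110000, weight = 3.
  m = 0011 → c = 110110110, weight = 6.
  m = 1011 → c = 011011000, weight = 4.
  m = 0111 → c = 011110010, weight = 5.
  m = 1111 → c = 110011100, weight = 5.
Tally weights:
  weight 0: 1 codewords.
  weight 2: 1 codewords.
  weight 3: 5 codewords.
  weight 4: 3 codewords.
  weight 5: 2 codewords.
  weight 6: 3 codewords.
  weight 7: 1 codewords.
Minimum distance d = smallest w > 0 with A_w > 0 = 2.
Sanity: Σ A_w = 16 = 2^4 = 16 ✓.


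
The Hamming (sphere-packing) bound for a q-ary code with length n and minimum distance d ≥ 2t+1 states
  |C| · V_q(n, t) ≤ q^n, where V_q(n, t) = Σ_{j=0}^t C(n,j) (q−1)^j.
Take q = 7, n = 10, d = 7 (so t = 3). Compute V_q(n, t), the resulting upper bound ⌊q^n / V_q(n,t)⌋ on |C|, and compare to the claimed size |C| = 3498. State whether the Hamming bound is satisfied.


V_q(n, t) = 27601, q^n = 282475249, Hamming bound = 10234, |C| = 3498 ≤ bound (satisfied).

Step 1: Compute V_q(n, t) = Σ_{j=0}^3 C(n, j) (q−1)^j.
  j = 0: C(10,0)·(6)^0 = 1·1 = 1.
  j = 1: C(10,1)·(6)^1 = 10·6 = 60.
  j = 2: C(10,2)·(6)^2 = 45·36 = 1620.
  j = 3: C(10,3)·(6)^3 = 120·216 = 25920.
  V_q(n, t) = 1 + 60 + 1620 + 25920 = 27601.
Step 2: q^n = 7^10 = 282475249.
Step 3: Hamming bound ⌊q^n / V_q(n,t)⌋ = ⌊282475249/27601⌋ = 10234.
Step 4: Compare |C| = 3498 to 10234: satisfied.
The claimed |C| lies below the Hamming bound.


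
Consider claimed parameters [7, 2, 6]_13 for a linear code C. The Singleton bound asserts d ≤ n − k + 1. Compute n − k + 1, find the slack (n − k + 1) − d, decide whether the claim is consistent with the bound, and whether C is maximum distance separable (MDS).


Singleton RHS = n − k + 1 = 6, slack = 0, bound satisfied, MDS.

Singleton bound: d ≤ n − k + 1.
Here n = 7, k = 2, so n − k + 1 = 6.
Given d = 6, check d ≤ 6: YES.
Slack = (n − k + 1) − d = 0.
The code is MDS (slack = 0).
Description: the claimed parameters are [7, 2, 6]_13; such a code would be MDS (meets Singleton bound).


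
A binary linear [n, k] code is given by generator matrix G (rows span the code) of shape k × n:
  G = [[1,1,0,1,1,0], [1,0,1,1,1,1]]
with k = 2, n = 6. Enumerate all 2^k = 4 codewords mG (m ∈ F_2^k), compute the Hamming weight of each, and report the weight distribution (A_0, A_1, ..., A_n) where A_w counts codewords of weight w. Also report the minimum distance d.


Weight distribution: A_0 = 1, A_3 = 1, A_4 = 1, A_5 = 1. Minimum distance d = 3.

Enumerate all 2^2 = 4 messages m ∈ F_2^2.
For each, compute codeword c = mG in F_2^6, then tally its weight.
  m = 00 → c = 000000, weight = 0.
  m = 10 → c = 110110, weight = 4.
  m = 01 → c = 101111, weight = 5.
  m = 11 → c = 011001, weight = 3.
Tally weights:
  weight 0: 1 codewords.
  weight 3: 1 codewords.
  weight 4: 1 codewords.
  weight 5: 1 codewords.
Minimum distance d = smallest w > 0 with A_w > 0 = 3.
Sanity: Σ A_w = 4 = 2^2 = 4 ✓.


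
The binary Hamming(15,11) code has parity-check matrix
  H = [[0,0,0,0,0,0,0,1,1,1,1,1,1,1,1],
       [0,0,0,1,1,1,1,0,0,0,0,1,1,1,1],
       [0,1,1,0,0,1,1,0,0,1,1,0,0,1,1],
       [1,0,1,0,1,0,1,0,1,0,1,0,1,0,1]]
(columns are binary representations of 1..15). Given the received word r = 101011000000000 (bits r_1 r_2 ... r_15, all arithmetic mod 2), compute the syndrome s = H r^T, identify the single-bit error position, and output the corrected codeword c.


s = (0, 0, 0, 1)^T, error position = 1, corrected codeword c = 001011000000000

Compute s = H r^T mod 2 one row at a time:
  s_1 = 0 + 0 + 0 + 0 + 0 + 0 + 0 + 0 = 0 ≡ 0 (mod 2).
  s_2 = 0 + 1 + 1 + 0 + 0 + 0 + 0 + 0 = 2 ≡ 0 (mod 2).
  s_3 = 0 + 1 + 1 + 0 + 0 + 0 + 0 + 0 = 2 ≡ 0 (mod 2).
  s_4 = 1 + 1 + 1 + 0 + 0 + 0 + 0 + 0 = 3 ≡ 1 (mod 2).
s = (0, 0, 0, 1)^T — this equals column 1 of H (binary 0001), so error is at position 1.
Correct: flip bit 1 of r = 101011000000000 to get c = 001011000000000.


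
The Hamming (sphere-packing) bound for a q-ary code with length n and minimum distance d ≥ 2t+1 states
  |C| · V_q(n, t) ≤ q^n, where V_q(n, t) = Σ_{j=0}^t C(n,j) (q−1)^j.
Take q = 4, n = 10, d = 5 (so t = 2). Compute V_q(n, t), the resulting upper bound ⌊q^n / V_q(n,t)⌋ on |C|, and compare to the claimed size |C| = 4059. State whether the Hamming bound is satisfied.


V_q(n, t) = 436, q^n = 1048576, Hamming bound = 2404, |C| = 4059 > bound (violated).

Step 1: Compute V_q(n, t) = Σ_{j=0}^2 C(n, j) (q−1)^j.
  j = 0: C(10,0)·(3)^0 = 1·1 = 1.
  j = 1: C(10,1)·(3)^1 = 10·3 = 30.
  j = 2: C(10,2)·(3)^2 = 45·9 = 405.
  V_q(n, t) = 1 + 30 + 405 = 436.
Step 2: q^n = 4^10 = 1048576.
Step 3: Hamming bound ⌊q^n / V_q(n,t)⌋ = ⌊1048576/436⌋ = 2404.
Step 4: Compare |C| = 4059 to 2404: violated.
The claimed |C| lies above the Hamming bound, so no 4-ary code of length 10 with d ≥ 5 can have 4059 codewords.


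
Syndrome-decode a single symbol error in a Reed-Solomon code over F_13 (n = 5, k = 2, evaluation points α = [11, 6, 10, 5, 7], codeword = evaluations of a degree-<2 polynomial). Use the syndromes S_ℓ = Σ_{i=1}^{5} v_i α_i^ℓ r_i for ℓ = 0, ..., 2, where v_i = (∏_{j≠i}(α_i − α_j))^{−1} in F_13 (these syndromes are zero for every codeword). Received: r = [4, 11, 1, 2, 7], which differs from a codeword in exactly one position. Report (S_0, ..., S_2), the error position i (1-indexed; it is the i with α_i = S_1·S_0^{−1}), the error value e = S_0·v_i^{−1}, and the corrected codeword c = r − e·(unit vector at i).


S = (9, 12, 3), error at position 3, error magnitude e = 6, c = [4, 11, 8, 2, 7].

Step 1: column multipliers v_i = (∏_{j≠i}(α_i − α_j))^{−1} mod 13.
  i = 1 (α = 11): (11−6)(11−10)(11−5)(11−7) = 5·1·6·4 = 120 ≡ 3, so v_1 = 3^{−1} = 9 (mod 13).
  i = 2 (α = 6): (6−11)(6−10)(6−5)(6−7) = (−5)·(−4)·1·(−1) = −20 ≡ 6, so v_2 = 6^{−1} = 11 (mod 13).
  i = 3 (α = 10): (10−11)(10−6)(10−5)(10−7) = (−1)·4·5·3 = −60 ≡ 5, so v_3 = 5^{−1} = 8 (mod 13).
  i = 4 (α = 5): (5−11)(5−6)(5−10)(5−7) = (−6)·(−1)·(−5)·(−2) = 60 ≡ 8, so v_4 = 8^{−1} = 5 (mod 13).
  i = 5 (α = 7): (7−11)(7−6)(7−10)(7−5) = (−4)·1·(−3)·2 = 24 ≡ 11, so v_5 = 11^{−1} = 6 (mod 13).
  v = [9, 11, 8, 5, 6].
Step 2: syndromes of r = [4, 11, 1, 2, 7] (all sums mod 13).
  S_0 = Σ v_i r_i = 9·4 + 11·11 + 8·1 + 5·2 + 6·7 = 217 ≡ 9.
  S_1 = Σ v_i α_i r_i = 9·11·4 + 11·6·11 + 8·10·1 + 5·5·2 + 6·7·7 = 1546 ≡ 12.
  α_i^2 mod 13 = [4, 10, 9, 12, 10].
  S_2 = Σ v_i α_i^2 r_i = 9·4·4 + 11·10·11 + 8·9·1 + 5·12·2 + 6·10·7 = 1966 ≡ 3.
  S = (9, 12, 3) ≠ 0, so r is not a codeword (an error is present).
Step 3: locate the error. For a single error e at position i, S_ℓ = v_i·e·α_i^ℓ, so α_err = S_1/S_0.
  S_0^{−1} = 9^{−1} = 3 (mod 13), so α_err = 12·3 = 36 ≡ 10 = α_3. Error position i = 3.
  Consistency check: S_2/S_1 = 3·12 = 36 ≡ 10 = α_err ✓ (single-error assumption holds).
Step 4: error magnitude e = S_0/v_3 = S_0·∏_{j≠3}(α_3 − α_j) = 9·5 = 45 ≡ 6 (mod 13).
Step 5: correct position 3: c_3 = r_3 − e = 1 − 6 ≡ 8 (mod 13). Hence c = [4, 11, 8, 2, 7].
  Check: interpolating c through the α_i gives m(x) = 9 + 9·x (degree < 2) with m(α_i) = c_i for every i, so c is indeed a codeword.


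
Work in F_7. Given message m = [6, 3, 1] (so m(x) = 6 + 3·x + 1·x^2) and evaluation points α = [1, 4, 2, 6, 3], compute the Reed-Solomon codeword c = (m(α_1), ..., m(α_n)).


c = [3, 6, 2, 4, 3]

Message polynomial: m(x) = 6 + 3·x + 1·x^2 (mod 7).
For each evaluation point α_i, compute m(α_i) mod 7:
  α_1 = 1: Horner steps 1 → 4 → 3, so m(1) = 3.
  α_2 = 4: Horner steps 1 → 0 → 6, so m(4) = 6.
  α_3 = 2: Horner steps 1 → 5 → 2, so m(2) = 2.
  α_4 = 6: Horner steps 1 → 2 → 4, so m(6) = 4.
  α_5 = 3: Horner steps 1 → 6 → 3, so m(3) = 3.
Codeword c = [3, 6, 2, 4, 3] ∈ F_7^5.


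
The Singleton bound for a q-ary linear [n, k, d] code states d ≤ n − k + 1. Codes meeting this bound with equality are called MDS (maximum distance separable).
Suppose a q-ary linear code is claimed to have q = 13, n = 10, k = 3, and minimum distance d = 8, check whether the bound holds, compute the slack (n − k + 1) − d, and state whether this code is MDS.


Singleton RHS = n − k + 1 = 8, slack = 0, bound satisfied, MDS.

Singleton bound: d ≤ n − k + 1.
Here n = 10, k = 3, so n − k + 1 = 8.
Given d = 8, check d ≤ 8: YES.
Slack = (n − k + 1) − d = 0.
The code is MDS (slack = 0).
Description: the claimed parameters are [10, 3, 8]_13; such a code would be MDS (meets Singleton bound).


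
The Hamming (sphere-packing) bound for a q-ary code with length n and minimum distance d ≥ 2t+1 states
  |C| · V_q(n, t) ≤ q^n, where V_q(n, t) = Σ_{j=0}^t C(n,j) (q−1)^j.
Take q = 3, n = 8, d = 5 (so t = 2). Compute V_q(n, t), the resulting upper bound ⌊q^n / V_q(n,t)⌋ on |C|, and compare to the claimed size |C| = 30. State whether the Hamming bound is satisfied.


V_q(n, t) = 129, q^n = 6561, Hamming bound = 50, |C| = 30 ≤ bound (satisfied).

Step 1: Compute V_q(n, t) = Σ_{j=0}^2 C(n, j) (q−1)^j.
  j = 0: C(8,0)·(2)^0 = 1·1 = 1.
  j = 1: C(8,1)·(2)^1 = 8·2 = 16.
  j = 2: C(8,2)·(2)^2 = 28·4 = 112.
  V_q(n, t) = 1 + 16 + 112 = 129.
Step 2: q^n = 3^8 = 6561.
Step 3: Hamming bound ⌊q^n / V_q(n,t)⌋ = ⌊6561/129⌋ = 50.
Step 4: Compare |C| = 30 to 50: satisfied.
The claimed |C| lies below the Hamming bound.


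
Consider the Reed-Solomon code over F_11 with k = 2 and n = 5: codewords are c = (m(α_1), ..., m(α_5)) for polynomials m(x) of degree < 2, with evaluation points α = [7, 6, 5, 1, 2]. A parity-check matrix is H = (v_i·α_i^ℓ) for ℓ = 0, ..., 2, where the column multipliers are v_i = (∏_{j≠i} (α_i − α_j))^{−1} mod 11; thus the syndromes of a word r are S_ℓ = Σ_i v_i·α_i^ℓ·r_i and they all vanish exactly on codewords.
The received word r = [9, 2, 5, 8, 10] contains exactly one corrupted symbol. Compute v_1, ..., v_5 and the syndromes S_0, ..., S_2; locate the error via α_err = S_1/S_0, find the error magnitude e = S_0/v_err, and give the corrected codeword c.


S = (3, 7, 9), error at position 2, error magnitude e = 6, c = [9, 7, 5, 8, 10].

Step 1: column multipliers v_i = (∏_{j≠i}(α_i − α_j))^{−1} mod 11.
  i = 1 (α = 7): (7−6)(7−5)(7−1)(7−2) = 1·2·6·5 = 60 ≡ 5, so v_1 = 5^{−1} = 9 (mod 11).
  i = 2 (α = 6): (6−7)(6−5)(6−1)(6−2) = (−1)·1·5·4 = −20 ≡ 2, so v_2 = 2^{−1} = 6 (mod 11).
  i = 3 (α = 5): (5−7)(5−6)(5−1)(5−2) = (−2)·(−1)·4·3 = 24 ≡ 2, so v_3 = 2^{−1} = 6 (mod 11).
  i = 4 (α = 1): (1−7)(1−6)(1−5)(1−2) = (−6)·(−5)·(−4)·(−1) = 120 ≡ 10, so v_4 = 10^{−1} = 10 (mod 11).
  i = 5 (α = 2): (2−7)(2−6)(2−5)(2−1) = (−5)·(−4)·(−3)·1 = −60 ≡ 6, so v_5 = 6^{−1} = 2 (mod 11).
  v = [9, 6, 6, 10, 2].
Step 2: syndromes of r = [9, 2, 5, 8, 10] (all sums mod 11).
  S_0 = Σ v_i r_i = 9·9 + 6·2 + 6·5 + 10·8 + 2·10 = 223 ≡ 3.
  S_1 = Σ v_i α_i r_i = 9·7·9 + 6·6·2 + 6·5·5 + 10·1·8 + 2·2·10 = 909 ≡ 7.
  α_i^2 mod 11 = [5, 3, 3, 1, 4].
  S_2 = Σ v_i α_i^2 r_i = 9·5·9 + 6·3·2 + 6·3·5 + 10·1·8 + 2·4·10 = 691 ≡ 9.
  S = (3, 7, 9) ≠ 0, so r is not a codeword (an error is present).
Step 3: locate the error. For a single error e at position i, S_ℓ = v_i·e·α_i^ℓ, so α_err = S_1/S_0.
  S_0^{−1} = 3^{−1} = 4 (mod 11), so α_err = 7·4 = 28 ≡ 6 = α_2. Error position i = 2.
  Consistency check: S_2/S_1 = 9·8 = 72 ≡ 6 = α_err ✓ (single-error assumption holds).
Step 4: error magnitude e = S_0/v_2 = S_0·∏_{j≠2}(α_2 − α_j) = 3·2 = 6 ≡ 6 (mod 11).
Step 5: correct position 2: c_2 = r_2 − e = 2 − 6 ≡ 7 (mod 11). Hence c = [9, 7, 5, 8, 10].
  Check: interpolating c through the α_i gives m(x) = 6 + 2·x (degree < 2) with m(α_i) = c_i for every i, so c is indeed a codeword.


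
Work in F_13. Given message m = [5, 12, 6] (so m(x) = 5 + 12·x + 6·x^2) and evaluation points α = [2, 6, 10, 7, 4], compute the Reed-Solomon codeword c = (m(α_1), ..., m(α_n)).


c = [1, 7, 10, 6, 6]

Message polynomial: m(x) = 5 + 12·x + 6·x^2 (mod 13).
For each evaluation point α_i, compute m(α_i) mod 13:
  α_1 = 2: Horner steps 6 → 11 → 1, so m(2) = 1.
  α_2 = 6: Horner steps 6 → 9 → 7, so m(6) = 7.
  α_3 = 10: Horner steps 6 → 7 → 10, so m(10) = 10.
  α_4 = 7: Horner steps 6 → 2 → 6, so m(7) = 6.
  α_5 = 4: Horner steps 6 → 10 → 6, so m(4) = 6.
Codeword c = [1, 7, 10, 6, 6] ∈ F_13^5.


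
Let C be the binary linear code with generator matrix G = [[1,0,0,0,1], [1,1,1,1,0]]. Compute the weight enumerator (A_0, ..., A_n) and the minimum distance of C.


Weight distribution: A_0 = 1, A_2 = 1, A_4 = 2. Minimum distance d = 2.

Enumerate all 2^2 = 4 messages m ∈ F_2^2.
For each, compute codeword c = mG in F_2^5, then tally its weight.
  m = 00 → c = 00000, weight = 0.
  m = 10 → c = 10001, weight = 2.
  m = 01 → c = 11110, weight = 4.
  m = 11 → c = 01111, weight = 4.
Tally weights:
  weight 0: 1 codewords.
  weight 2: 1 codewords.
  weight 4: 2 codewords.
Minimum distance d = smallest w > 0 with A_w > 0 = 2.
Sanity: Σ A_w = 4 = 2^2 = 4 ✓.


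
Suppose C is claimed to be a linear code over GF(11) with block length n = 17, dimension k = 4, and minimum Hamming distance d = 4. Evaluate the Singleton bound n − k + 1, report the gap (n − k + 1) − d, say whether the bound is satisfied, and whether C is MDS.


Singleton RHS = n − k + 1 = 14, slack = 10, bound satisfied, not MDS.

Singleton bound: d ≤ n − k + 1.
Here n = 17, k = 4, so n − k + 1 = 14.
Given d = 4, check d ≤ 14: YES.
Slack = (n − k + 1) − d = 10.
The code is NOT MDS (slack = 10 > 0).
Description: the claimed parameters are [17, 4, 4]_11; such a code would be non-MDS.


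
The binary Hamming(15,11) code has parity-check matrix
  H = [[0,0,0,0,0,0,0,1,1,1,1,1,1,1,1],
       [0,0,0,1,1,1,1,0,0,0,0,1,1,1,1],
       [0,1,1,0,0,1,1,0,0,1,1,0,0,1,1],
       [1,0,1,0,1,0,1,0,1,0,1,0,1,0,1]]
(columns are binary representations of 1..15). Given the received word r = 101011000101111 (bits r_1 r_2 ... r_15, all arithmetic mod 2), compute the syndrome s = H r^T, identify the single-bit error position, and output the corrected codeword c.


s = (1, 0, 1, 1)^T, error position = 11, corrected codeword c = 101011000111111

Compute s = H r^T mod 2 one row at a time:
  s_1 = 0 + 0 + 1 + 0 + 1 + 1 + 1 + 1 = 5 ≡ 1 (mod 2).
  s_2 = 0 + 1 + 1 + 0 + 1 + 1 + 1 + 1 = 6 ≡ 0 (mod 2).
  s_3 = 0 + 1 + 1 + 0 + 1 + 0 + 1 + 1 = 5 ≡ 1 (mod 2).
  s_4 = 1 + 1 + 1 + 0 + 0 + 0 + 1 + 1 = 5 ≡ 1 (mod 2).
s = (1, 0, 1, 1)^T — this equals column 11 of H (binary 1011), so error is at position 11.
Correct: flip bit 11 of r = 101011000101111 to get c = 101011000111111.


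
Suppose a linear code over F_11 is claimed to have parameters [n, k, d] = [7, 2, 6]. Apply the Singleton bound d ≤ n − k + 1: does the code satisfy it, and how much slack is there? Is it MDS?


Singleton RHS = n − k + 1 = 6, slack = 0, bound satisfied, MDS.

Singleton bound: d ≤ n − k + 1.
Here n = 7, k = 2, so n − k + 1 = 6.
Given d = 6, check d ≤ 6: YES.
Slack = (n − k + 1) − d = 0.
The code is MDS (slack = 0).
Description: the claimed parameters are [7, 2, 6]_11; such a code would be MDS (meets Singleton bound).
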